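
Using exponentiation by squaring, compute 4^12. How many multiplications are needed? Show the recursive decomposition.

Computing 4^12 by squaring (build up from 4^1; each line after the first costs one multiplication):

4^1 = 4
4^2 = (4^1)^2 = 4^2 = 16
4^3 = 4 * 4^2 = 4 * 16 = 64
4^6 = (4^3)^2 = 64^2 = 4096
4^12 = (4^6)^2 = 4096^2 = 16777216

Result: 16777216
Multiplications needed: 4 (4 lines after 4^1)

4^12 = 16777216. Using exponentiation by squaring, this requires 4 multiplications. The key idea: if the exponent is even, square the half-power; if odd, multiply by the base once.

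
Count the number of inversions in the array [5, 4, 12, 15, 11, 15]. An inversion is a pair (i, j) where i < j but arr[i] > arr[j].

Finding inversions in [5, 4, 12, 15, 11, 15]:

(0, 1): arr[0]=5 > arr[1]=4
(2, 4): arr[2]=12 > arr[4]=11
(3, 4): arr[3]=15 > arr[4]=11

Total inversions: 3

The array has 3 inversion(s): (0,1), (2,4), (3,4). Each pair (i,j) satisfies i < j and arr[i] > arr[j].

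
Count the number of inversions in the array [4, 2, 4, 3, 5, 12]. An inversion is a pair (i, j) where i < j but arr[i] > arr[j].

Finding inversions in [4, 2, 4, 3, 5, 12]:

(0, 1): arr[0]=4 > arr[1]=2
(0, 3): arr[0]=4 > arr[3]=3
(2, 3): arr[2]=4 > arr[3]=3

Total inversions: 3

The array has 3 inversion(s): (0,1), (0,3), (2,3). Each pair (i,j) satisfies i < j and arr[i] > arr[j].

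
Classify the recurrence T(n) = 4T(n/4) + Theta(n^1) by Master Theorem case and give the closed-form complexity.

Master Theorem for T(n) = 4T(n/4) + O(n^1):

a = 4, b = 4, c = 1
log_b(a) = log_4(4) = 1.0000

Case 2: c = 1 = log_4(4) = 1.0000
T(n) = O(n^1 log n) = O(n log n)

For T(n) = 4T(n/4) + O(n^1): log_4(4) = 1.0000. This is Case 2 of the Master Theorem (c = log_b(a), equal work at all levels), giving O(n log n).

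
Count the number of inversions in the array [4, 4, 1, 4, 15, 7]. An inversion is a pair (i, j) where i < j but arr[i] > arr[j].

Finding inversions in [4, 4, 1, 4, 15, 7]:

(0, 2): arr[0]=4 > arr[2]=1
(1, 2): arr[1]=4 > arr[2]=1
(4, 5): arr[4]=15 > arr[5]=7

Total inversions: 3

The array has 3 inversion(s): (0,2), (1,2), (4,5). Each pair (i,j) satisfies i < j and arr[i] > arr[j].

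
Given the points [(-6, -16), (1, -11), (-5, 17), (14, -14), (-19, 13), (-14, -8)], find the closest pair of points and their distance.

Computing all pairwise distances among 6 points:

d((-6, -16), (1, -11)) = 8.6023 <-- minimum
d((-6, -16), (-5, 17)) = 33.0151
d((-6, -16), (14, -14)) = 20.0998
d((-6, -16), (-19, 13)) = 31.7805
d((-6, -16), (-14, -8)) = 11.3137
d((1, -11), (-5, 17)) = 28.6356
d((1, -11), (14, -14)) = 13.3417
d((1, -11), (-19, 13)) = 31.241
d((1, -11), (-14, -8)) = 15.2971
d((-5, 17), (14, -14)) = 36.3593
d((-5, 17), (-19, 13)) = 14.5602
d((-5, 17), (-14, -8)) = 26.5707
d((14, -14), (-19, 13)) = 42.638
d((14, -14), (-14, -8)) = 28.6356
d((-19, 13), (-14, -8)) = 21.587

Closest pair: (-6, -16) and (1, -11) with distance 8.6023

The closest pair is (-6, -16) and (1, -11) with Euclidean distance 8.6023. For 6 points, brute-force pairwise comparison is shown above. For large n, the divide-and-conquer algorithm (sort by x, recurse on halves, check the dividing strip) achieves O(n log n).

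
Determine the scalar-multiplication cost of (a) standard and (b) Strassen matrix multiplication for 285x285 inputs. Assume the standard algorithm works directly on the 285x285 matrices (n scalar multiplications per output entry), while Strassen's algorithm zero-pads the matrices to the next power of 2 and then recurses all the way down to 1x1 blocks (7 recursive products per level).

Matrix multiplication for 285x285 matrices:

Strassen's algorithm requires power-of-2 dimensions. Pad 285x285 to 512x512 (next power of 2).

Standard algorithm: 285^3 = 23149125 multiplications
Strassen's algorithm: 7^(log2(512)) = 7^9 = 40353607 multiplications
Difference: 23149125 - 40353607 = -17204482 (Strassen uses MORE here due to padding overhead — for small or just-over-power-of-2 n, padding can outweigh the per-level savings)

Standard: 23149125 multiplications (285^3). Strassen: 40353607 multiplications (7^9, after padding to 512x512). Strassen reduces 8 recursive multiplications to 7 at each level.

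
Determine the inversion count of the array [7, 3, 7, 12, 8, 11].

Finding inversions in [7, 3, 7, 12, 8, 11]:

(0, 1): arr[0]=7 > arr[1]=3
(3, 4): arr[3]=12 > arr[4]=8
(3, 5): arr[3]=12 > arr[5]=11

Total inversions: 3

The array has 3 inversion(s): (0,1), (3,4), (3,5). Each pair (i,j) satisfies i < j and arr[i] > arr[j].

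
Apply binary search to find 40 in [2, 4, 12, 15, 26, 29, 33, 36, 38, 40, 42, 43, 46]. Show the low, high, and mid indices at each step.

Binary search for 40 in [2, 4, 12, 15, 26, 29, 33, 36, 38, 40, 42, 43, 46]:

lo=0, hi=12, mid=6, arr[mid]=33 -> 33 < 40, search right half
lo=7, hi=12, mid=9, arr[mid]=40 -> Found target at index 9!

Binary search finds 40 at index 9 after 2 comparisons. The search repeatedly halves the search space by comparing with the middle element.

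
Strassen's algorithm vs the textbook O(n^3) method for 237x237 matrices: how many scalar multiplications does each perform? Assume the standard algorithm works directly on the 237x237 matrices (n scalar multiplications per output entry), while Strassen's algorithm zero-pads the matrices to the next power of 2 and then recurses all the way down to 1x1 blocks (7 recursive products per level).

Matrix multiplication for 237x237 matrices:

Strassen's algorithm requires power-of-2 dimensions. Pad 237x237 to 256x256 (next power of 2).

Standard algorithm: 237^3 = 13312053 multiplications
Strassen's algorithm: 7^(log2(256)) = 7^8 = 5764801 multiplications
Savings: 13312053 - 5764801 = 7547252 multiplications

Standard: 13312053 multiplications (237^3). Strassen: 5764801 multiplications (7^8, after padding to 256x256). Strassen reduces 8 recursive multiplications to 7 at each level.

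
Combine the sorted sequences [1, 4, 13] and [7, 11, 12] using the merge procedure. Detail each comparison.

Merging process:

Compare 1 vs 7: take 1 from left. Merged: [1]
Compare 4 vs 7: take 4 from left. Merged: [1, 4]
Compare 13 vs 7: take 7 from right. Merged: [1, 4, 7]
Compare 13 vs 11: take 11 from right. Merged: [1, 4, 7, 11]
Compare 13 vs 12: take 12 from right. Merged: [1, 4, 7, 11, 12]
Append remaining from left: [13]. Merged: [1, 4, 7, 11, 12, 13]

Final merged array: [1, 4, 7, 11, 12, 13]
Total comparisons: 5

The merged array is [1, 4, 7, 11, 12, 13], requiring 5 comparisons. The merge step runs in O(n) time where n is the total number of elements.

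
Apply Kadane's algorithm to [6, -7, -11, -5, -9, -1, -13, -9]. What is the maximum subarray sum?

Using Kadane's algorithm on [6, -7, -11, -5, -9, -1, -13, -9]:

Scanning through the array:
Position 1 (value -7): max_ending_here = -1, max_so_far = 6
Position 2 (value -11): max_ending_here = -11, max_so_far = 6
Position 3 (value -5): max_ending_here = -5, max_so_far = 6
Position 4 (value -9): max_ending_here = -9, max_so_far = 6
Position 5 (value -1): max_ending_here = -1, max_so_far = 6
Position 6 (value -13): max_ending_here = -13, max_so_far = 6
Position 7 (value -9): max_ending_here = -9, max_so_far = 6

Maximum subarray: [6]
Maximum sum: 6

The maximum subarray is [6] with sum 6. This subarray runs from index 0 to index 0.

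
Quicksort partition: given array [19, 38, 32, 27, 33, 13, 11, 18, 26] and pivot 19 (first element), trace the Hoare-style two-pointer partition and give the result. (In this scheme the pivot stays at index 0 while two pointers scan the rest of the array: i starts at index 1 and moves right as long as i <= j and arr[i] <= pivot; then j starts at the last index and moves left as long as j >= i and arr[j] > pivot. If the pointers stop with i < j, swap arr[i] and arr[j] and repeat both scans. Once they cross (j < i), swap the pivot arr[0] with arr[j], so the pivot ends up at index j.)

Hoare-style two-pointer partition with pivot = 19:

Initial array: [19, 38, 32, 27, 33, 13, 11, 18, 26]

Pointers start at i = 1, j = 8.
i stops at index 1 (arr[1]=38 > 19), j stops at index 7 (arr[7]=18 <= 19): swap arr[1] and arr[7], array becomes [19, 18, 32, 27, 33, 13, 11, 38, 26]
i stops at index 2 (arr[2]=32 > 19), j stops at index 6 (arr[6]=11 <= 19): swap arr[2] and arr[6], array becomes [19, 18, 11, 27, 33, 13, 32, 38, 26]
i stops at index 3 (arr[3]=27 > 19), j stops at index 5 (arr[5]=13 <= 19): swap arr[3] and arr[5], array becomes [19, 18, 11, 13, 33, 27, 32, 38, 26]
i ends at 4, j ends at 3: the pointers have crossed (j < i), so scanning stops.

Swap pivot arr[0] with arr[3] to place pivot at position 3: [13, 18, 11, 19, 33, 27, 32, 38, 26]
Pivot position: 3

After partitioning with pivot 19, the array becomes [13, 18, 11, 19, 33, 27, 32, 38, 26]. The pivot is placed at index 3. All elements to the left of the pivot are <= 19, and all elements to the right are > 19.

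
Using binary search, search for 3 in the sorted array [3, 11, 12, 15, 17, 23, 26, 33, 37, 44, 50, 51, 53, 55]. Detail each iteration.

Binary search for 3 in [3, 11, 12, 15, 17, 23, 26, 33, 37, 44, 50, 51, 53, 55]:

lo=0, hi=13, mid=6, arr[mid]=26 -> 26 > 3, search left half
lo=0, hi=5, mid=2, arr[mid]=12 -> 12 > 3, search left half
lo=0, hi=1, mid=0, arr[mid]=3 -> Found target at index 0!

Binary search finds 3 at index 0 after 3 comparisons. The search repeatedly halves the search space by comparing with the middle element.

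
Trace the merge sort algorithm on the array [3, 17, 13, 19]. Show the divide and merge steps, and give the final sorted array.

Merge sort trace:

Split: [3, 17, 13, 19] -> [3, 17] and [13, 19]
  Split: [3, 17] -> [3] and [17]
  Merge: [3] + [17] -> [3, 17]
  Split: [13, 19] -> [13] and [19]
  Merge: [13] + [19] -> [13, 19]
Merge: [3, 17] + [13, 19] -> [3, 13, 17, 19]

Final sorted array: [3, 13, 17, 19]

The merge sort proceeds by recursively splitting the array and merging sorted halves.
After all merges, the sorted array is [3, 13, 17, 19].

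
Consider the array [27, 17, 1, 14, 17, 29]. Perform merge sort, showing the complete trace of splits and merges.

Merge sort trace:

Split: [27, 17, 1, 14, 17, 29] -> [27, 17, 1] and [14, 17, 29]
  Split: [27, 17, 1] -> [27] and [17, 1]
    Split: [17, 1] -> [17] and [1]
    Merge: [17] + [1] -> [1, 17]
  Merge: [27] + [1, 17] -> [1, 17, 27]
  Split: [14, 17, 29] -> [14] and [17, 29]
    Split: [17, 29] -> [17] and [29]
    Merge: [17] + [29] -> [17, 29]
  Merge: [14] + [17, 29] -> [14, 17, 29]
Merge: [1, 17, 27] + [14, 17, 29] -> [1, 14, 17, 17, 27, 29]

Final sorted array: [1, 14, 17, 17, 27, 29]

The merge sort proceeds by recursively splitting the array and merging sorted halves.
After all merges, the sorted array is [1, 14, 17, 17, 27, 29].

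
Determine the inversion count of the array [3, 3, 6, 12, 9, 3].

Finding inversions in [3, 3, 6, 12, 9, 3]:

(2, 5): arr[2]=6 > arr[5]=3
(3, 4): arr[3]=12 > arr[4]=9
(3, 5): arr[3]=12 > arr[5]=3
(4, 5): arr[4]=9 > arr[5]=3

Total inversions: 4

The array has 4 inversion(s): (2,5), (3,4), (3,5), (4,5). Each pair (i,j) satisfies i < j and arr[i] > arr[j].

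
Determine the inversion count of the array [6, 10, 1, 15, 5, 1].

Finding inversions in [6, 10, 1, 15, 5, 1]:

(0, 2): arr[0]=6 > arr[2]=1
(0, 4): arr[0]=6 > arr[4]=5
(0, 5): arr[0]=6 > arr[5]=1
(1, 2): arr[1]=10 > arr[2]=1
(1, 4): arr[1]=10 > arr[4]=5
(1, 5): arr[1]=10 > arr[5]=1
(3, 4): arr[3]=15 > arr[4]=5
(3, 5): arr[3]=15 > arr[5]=1
(4, 5): arr[4]=5 > arr[5]=1

Total inversions: 9

The array has 9 inversion(s): (0,2), (0,4), (0,5), (1,2), (1,4), (1,5), (3,4), (3,5), (4,5). Each pair (i,j) satisfies i < j and arr[i] > arr[j].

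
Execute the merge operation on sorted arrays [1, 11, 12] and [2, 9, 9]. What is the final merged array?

Merging process:

Compare 1 vs 2: take 1 from left. Merged: [1]
Compare 11 vs 2: take 2 from right. Merged: [1, 2]
Compare 11 vs 9: take 9 from right. Merged: [1, 2, 9]
Compare 11 vs 9: take 9 from right. Merged: [1, 2, 9, 9]
Append remaining from left: [11, 12]. Merged: [1, 2, 9, 9, 11, 12]

Final merged array: [1, 2, 9, 9, 11, 12]
Total comparisons: 4

The merged array is [1, 2, 9, 9, 11, 12], requiring 4 comparisons. The merge step runs in O(n) time where n is the total number of elements.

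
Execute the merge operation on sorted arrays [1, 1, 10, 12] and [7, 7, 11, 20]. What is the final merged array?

Merging process:

Compare 1 vs 7: take 1 from left. Merged: [1]
Compare 1 vs 7: take 1 from left. Merged: [1, 1]
Compare 10 vs 7: take 7 from right. Merged: [1, 1, 7]
Compare 10 vs 7: take 7 from right. Merged: [1, 1, 7, 7]
Compare 10 vs 11: take 10 from left. Merged: [1, 1, 7, 7, 10]
Compare 12 vs 11: take 11 from right. Merged: [1, 1, 7, 7, 10, 11]
Compare 12 vs 20: take 12 from left. Merged: [1, 1, 7, 7, 10, 11, 12]
Append remaining from right: [20]. Merged: [1, 1, 7, 7, 10, 11, 12, 20]

Final merged array: [1, 1, 7, 7, 10, 11, 12, 20]
Total comparisons: 7

The merged array is [1, 1, 7, 7, 10, 11, 12, 20], requiring 7 comparisons. The merge step runs in O(n) time where n is the total number of elements.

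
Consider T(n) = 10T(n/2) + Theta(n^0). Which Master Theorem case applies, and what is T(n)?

Master Theorem for T(n) = 10T(n/2) + O(n^0):

a = 10, b = 2, c = 0
log_b(a) = log_2(10) = 3.3219

Case 1: c = 0 < log_2(10) = 3.3219
T(n) = O(n^(log_2 10))

For T(n) = 10T(n/2) + O(n^0): log_2(10) = 3.3219. This is Case 1 of the Master Theorem (c < log_b(a), work dominated by leaves), giving O(n^(log_2 10)).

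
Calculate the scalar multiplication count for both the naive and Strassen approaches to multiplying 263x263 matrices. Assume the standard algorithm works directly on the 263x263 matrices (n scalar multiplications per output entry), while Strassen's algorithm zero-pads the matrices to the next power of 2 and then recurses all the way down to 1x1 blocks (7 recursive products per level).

Matrix multiplication for 263x263 matrices:

Strassen's algorithm requires power-of-2 dimensions. Pad 263x263 to 512x512 (next power of 2).

Standard algorithm: 263^3 = 18191447 multiplications
Strassen's algorithm: 7^(log2(512)) = 7^9 = 40353607 multiplications
Difference: 18191447 - 40353607 = -22162160 (Strassen uses MORE here due to padding overhead — for small or just-over-power-of-2 n, padding can outweigh the per-level savings)

Standard: 18191447 multiplications (263^3). Strassen: 40353607 multiplications (7^9, after padding to 512x512). Strassen reduces 8 recursive multiplications to 7 at each level.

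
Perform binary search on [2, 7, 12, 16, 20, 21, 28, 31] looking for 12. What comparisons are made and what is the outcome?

Binary search for 12 in [2, 7, 12, 16, 20, 21, 28, 31]:

lo=0, hi=7, mid=3, arr[mid]=16 -> 16 > 12, search left half
lo=0, hi=2, mid=1, arr[mid]=7 -> 7 < 12, search right half
lo=2, hi=2, mid=2, arr[mid]=12 -> Found target at index 2!

Binary search finds 12 at index 2 after 3 comparisons. The search repeatedly halves the search space by comparing with the middle element.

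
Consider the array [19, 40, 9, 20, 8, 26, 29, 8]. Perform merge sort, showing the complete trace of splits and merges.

Merge sort trace:

Split: [19, 40, 9, 20, 8, 26, 29, 8] -> [19, 40, 9, 20] and [8, 26, 29, 8]
  Split: [19, 40, 9, 20] -> [19, 40] and [9, 20]
    Split: [19, 40] -> [19] and [40]
    Merge: [19] + [40] -> [19, 40]
    Split: [9, 20] -> [9] and [20]
    Merge: [9] + [20] -> [9, 20]
  Merge: [19, 40] + [9, 20] -> [9, 19, 20, 40]
  Split: [8, 26, 29, 8] -> [8, 26] and [29, 8]
    Split: [8, 26] -> [8] and [26]
    Merge: [8] + [26] -> [8, 26]
    Split: [29, 8] -> [29] and [8]
    Merge: [29] + [8] -> [8, 29]
  Merge: [8, 26] + [8, 29] -> [8, 8, 26, 29]
Merge: [9, 19, 20, 40] + [8, 8, 26, 29] -> [8, 8, 9, 19, 20, 26, 29, 40]

Final sorted array: [8, 8, 9, 19, 20, 26, 29, 40]

The merge sort proceeds by recursively splitting the array and merging sorted halves.
After all merges, the sorted array is [8, 8, 9, 19, 20, 26, 29, 40].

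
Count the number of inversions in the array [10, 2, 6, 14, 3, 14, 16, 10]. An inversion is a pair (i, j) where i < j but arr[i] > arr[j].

Finding inversions in [10, 2, 6, 14, 3, 14, 16, 10]:

(0, 1): arr[0]=10 > arr[1]=2
(0, 2): arr[0]=10 > arr[2]=6
(0, 4): arr[0]=10 > arr[4]=3
(2, 4): arr[2]=6 > arr[4]=3
(3, 4): arr[3]=14 > arr[4]=3
(3, 7): arr[3]=14 > arr[7]=10
(5, 7): arr[5]=14 > arr[7]=10
(6, 7): arr[6]=16 > arr[7]=10

Total inversions: 8

The array has 8 inversion(s): (0,1), (0,2), (0,4), (2,4), (3,4), (3,7), (5,7), (6,7). Each pair (i,j) satisfies i < j and arr[i] > arr[j].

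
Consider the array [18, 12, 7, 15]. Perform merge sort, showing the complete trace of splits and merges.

Merge sort trace:

Split: [18, 12, 7, 15] -> [18, 12] and [7, 15]
  Split: [18, 12] -> [18] and [12]
  Merge: [18] + [12] -> [12, 18]
  Split: [7, 15] -> [7] and [15]
  Merge: [7] + [15] -> [7, 15]
Merge: [12, 18] + [7, 15] -> [7, 12, 15, 18]

Final sorted array: [7, 12, 15, 18]

The merge sort proceeds by recursively splitting the array and merging sorted halves.
After all merges, the sorted array is [7, 12, 15, 18].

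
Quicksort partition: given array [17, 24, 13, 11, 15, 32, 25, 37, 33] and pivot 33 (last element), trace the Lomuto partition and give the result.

Lomuto partition with pivot = 33:

Initial array: [17, 24, 13, 11, 15, 32, 25, 37, 33]

arr[0]=17 <= 33: swap with position 0, array becomes [17, 24, 13, 11, 15, 32, 25, 37, 33]
arr[1]=24 <= 33: swap with position 1, array becomes [17, 24, 13, 11, 15, 32, 25, 37, 33]
arr[2]=13 <= 33: swap with position 2, array becomes [17, 24, 13, 11, 15, 32, 25, 37, 33]
arr[3]=11 <= 33: swap with position 3, array becomes [17, 24, 13, 11, 15, 32, 25, 37, 33]
arr[4]=15 <= 33: swap with position 4, array becomes [17, 24, 13, 11, 15, 32, 25, 37, 33]
arr[5]=32 <= 33: swap with position 5, array becomes [17, 24, 13, 11, 15, 32, 25, 37, 33]
arr[6]=25 <= 33: swap with position 6, array becomes [17, 24, 13, 11, 15, 32, 25, 37, 33]
arr[7]=37 > 33: no swap

Place pivot at position 7: [17, 24, 13, 11, 15, 32, 25, 33, 37]
Pivot position: 7

After partitioning with pivot 33, the array becomes [17, 24, 13, 11, 15, 32, 25, 33, 37]. The pivot is placed at index 7. All elements to the left of the pivot are <= 33, and all elements to the right are > 33.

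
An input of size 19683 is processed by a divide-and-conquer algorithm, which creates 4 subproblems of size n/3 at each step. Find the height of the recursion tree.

For divide and conquer with division factor 3:

Problem sizes at each level:
Level 0: 19683
Level 1: 6561
Level 2: 2187
Level 3: 729
Level 4: 243
Level 5: 81
Level 6: 27
Level 7: 9
Level 8: 3
Level 9: 1

The root is level 0 and the size-1 base case is level 9 (the tree spans levels 0 through 9, i.e. 10 levels counting the root), so the depth is the number of divisions: log_3(19683) = 9

The recursion tree depth is log_3(19683) = 9. At each level, the problem size is divided by 3, so it takes 9 divisions to reduce to a base case of size 1. The algorithm makes 4 recursive calls at each level.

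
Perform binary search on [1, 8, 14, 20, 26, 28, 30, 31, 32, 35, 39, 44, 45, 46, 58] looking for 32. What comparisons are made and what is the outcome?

Binary search for 32 in [1, 8, 14, 20, 26, 28, 30, 31, 32, 35, 39, 44, 45, 46, 58]:

lo=0, hi=14, mid=7, arr[mid]=31 -> 31 < 32, search right half
lo=8, hi=14, mid=11, arr[mid]=44 -> 44 > 32, search left half
lo=8, hi=10, mid=9, arr[mid]=35 -> 35 > 32, search left half
lo=8, hi=8, mid=8, arr[mid]=32 -> Found target at index 8!

Binary search finds 32 at index 8 after 4 comparisons. The search repeatedly halves the search space by comparing with the middle element.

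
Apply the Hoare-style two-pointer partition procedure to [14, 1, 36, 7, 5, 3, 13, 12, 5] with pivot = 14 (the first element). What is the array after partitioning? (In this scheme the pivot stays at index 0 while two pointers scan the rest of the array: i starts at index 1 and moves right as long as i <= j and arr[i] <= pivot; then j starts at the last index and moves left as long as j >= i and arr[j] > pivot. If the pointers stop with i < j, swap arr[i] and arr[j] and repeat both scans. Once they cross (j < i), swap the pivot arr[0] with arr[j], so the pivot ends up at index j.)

Hoare-style two-pointer partition with pivot = 14:

Initial array: [14, 1, 36, 7, 5, 3, 13, 12, 5]

Pointers start at i = 1, j = 8.
i stops at index 2 (arr[2]=36 > 14), j stops at index 8 (arr[8]=5 <= 14): swap arr[2] and arr[8], array becomes [14, 1, 5, 7, 5, 3, 13, 12, 36]
i ends at 8, j ends at 7: the pointers have crossed (j < i), so scanning stops.

Swap pivot arr[0] with arr[7] to place pivot at position 7: [12, 1, 5, 7, 5, 3, 13, 14, 36]
Pivot position: 7

After partitioning with pivot 14, the array becomes [12, 1, 5, 7, 5, 3, 13, 14, 36]. The pivot is placed at index 7. All elements to the left of the pivot are <= 14, and all elements to the right are > 14.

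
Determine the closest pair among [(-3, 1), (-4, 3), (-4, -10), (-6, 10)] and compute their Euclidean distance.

Computing all pairwise distances among 4 points:

d((-3, 1), (-4, 3)) = 2.2361 <-- minimum
d((-3, 1), (-4, -10)) = 11.0454
d((-3, 1), (-6, 10)) = 9.4868
d((-4, 3), (-4, -10)) = 13.0
d((-4, 3), (-6, 10)) = 7.2801
d((-4, -10), (-6, 10)) = 20.0998

Closest pair: (-3, 1) and (-4, 3) with distance 2.2361

The closest pair is (-3, 1) and (-4, 3) with Euclidean distance 2.2361. For 4 points, brute-force pairwise comparison is shown above. For large n, the divide-and-conquer algorithm (sort by x, recurse on halves, check the dividing strip) achieves O(n log n).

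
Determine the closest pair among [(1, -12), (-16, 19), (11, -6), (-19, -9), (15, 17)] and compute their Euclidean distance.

Computing all pairwise distances among 5 points:

d((1, -12), (-16, 19)) = 35.3553
d((1, -12), (11, -6)) = 11.6619 <-- minimum
d((1, -12), (-19, -9)) = 20.2237
d((1, -12), (15, 17)) = 32.2025
d((-16, 19), (11, -6)) = 36.7967
d((-16, 19), (-19, -9)) = 28.1603
d((-16, 19), (15, 17)) = 31.0644
d((11, -6), (-19, -9)) = 30.1496
d((11, -6), (15, 17)) = 23.3452
d((-19, -9), (15, 17)) = 42.8019

Closest pair: (1, -12) and (11, -6) with distance 11.6619

The closest pair is (1, -12) and (11, -6) with Euclidean distance 11.6619. For 5 points, brute-force pairwise comparison is shown above. For large n, the divide-and-conquer algorithm (sort by x, recurse on halves, check the dividing strip) achieves O(n log n).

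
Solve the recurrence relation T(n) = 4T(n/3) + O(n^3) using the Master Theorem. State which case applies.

Master Theorem for T(n) = 4T(n/3) + O(n^3):

a = 4, b = 3, c = 3
log_b(a) = log_3(4) = 1.2619

Case 3: c = 3 > log_3(4) = 1.2619
T(n) = O(n^3) = O(n^3)

For T(n) = 4T(n/3) + O(n^3): log_3(4) = 1.2619. This is Case 3 of the Master Theorem (c > log_b(a), work dominated by root), giving O(n^3).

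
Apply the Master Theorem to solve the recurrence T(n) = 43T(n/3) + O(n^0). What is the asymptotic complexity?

Master Theorem for T(n) = 43T(n/3) + O(n^0):

a = 43, b = 3, c = 0
log_b(a) = log_3(43) = 3.4236

Case 1: c = 0 < log_3(43) = 3.4236
T(n) = O(n^(log_3 43))

For T(n) = 43T(n/3) + O(n^0): log_3(43) = 3.4236. This is Case 1 of the Master Theorem (c < log_b(a), work dominated by leaves), giving O(n^(log_3 43)).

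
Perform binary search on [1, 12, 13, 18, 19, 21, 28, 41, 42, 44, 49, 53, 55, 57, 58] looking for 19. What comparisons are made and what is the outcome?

Binary search for 19 in [1, 12, 13, 18, 19, 21, 28, 41, 42, 44, 49, 53, 55, 57, 58]:

lo=0, hi=14, mid=7, arr[mid]=41 -> 41 > 19, search left half
lo=0, hi=6, mid=3, arr[mid]=18 -> 18 < 19, search right half
lo=4, hi=6, mid=5, arr[mid]=21 -> 21 > 19, search left half
lo=4, hi=4, mid=4, arr[mid]=19 -> Found target at index 4!

Binary search finds 19 at index 4 after 4 comparisons. The search repeatedly halves the search space by comparing with the middle element.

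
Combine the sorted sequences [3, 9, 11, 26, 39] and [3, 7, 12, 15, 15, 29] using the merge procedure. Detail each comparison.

Merging process:

Compare 3 vs 3: take 3 from left. Merged: [3]
Compare 9 vs 3: take 3 from right. Merged: [3, 3]
Compare 9 vs 7: take 7 from right. Merged: [3, 3, 7]
Compare 9 vs 12: take 9 from left. Merged: [3, 3, 7, 9]
Compare 11 vs 12: take 11 from left. Merged: [3, 3, 7, 9, 11]
Compare 26 vs 12: take 12 from right. Merged: [3, 3, 7, 9, 11, 12]
Compare 26 vs 15: take 15 from right. Merged: [3, 3, 7, 9, 11, 12, 15]
Compare 26 vs 15: take 15 from right. Merged: [3, 3, 7, 9, 11, 12, 15, 15]
Compare 26 vs 29: take 26 from left. Merged: [3, 3, 7, 9, 11, 12, 15, 15, 26]
Compare 39 vs 29: take 29 from right. Merged: [3, 3, 7, 9, 11, 12, 15, 15, 26, 29]
Append remaining from left: [39]. Merged: [3, 3, 7, 9, 11, 12, 15, 15, 26, 29, 39]

Final merged array: [3, 3, 7, 9, 11, 12, 15, 15, 26, 29, 39]
Total comparisons: 10

The merged array is [3, 3, 7, 9, 11, 12, 15, 15, 26, 29, 39], requiring 10 comparisons. The merge step runs in O(n) time where n is the total number of elements.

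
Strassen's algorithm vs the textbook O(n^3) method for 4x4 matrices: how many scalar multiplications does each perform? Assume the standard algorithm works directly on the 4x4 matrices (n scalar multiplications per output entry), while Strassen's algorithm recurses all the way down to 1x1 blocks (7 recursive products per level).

Matrix multiplication for 4x4 matrices:

Standard algorithm: 4^3 = 64 multiplications
Strassen's algorithm: 7^(log2(4)) = 7^2 = 49 multiplications
Savings: 64 - 49 = 15 multiplications

Standard: 64 multiplications (4^3). Strassen: 49 multiplications (7^2). Strassen reduces 8 recursive multiplications to 7 at each level.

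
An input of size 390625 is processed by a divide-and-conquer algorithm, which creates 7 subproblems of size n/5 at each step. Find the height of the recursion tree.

For divide and conquer with division factor 5:

Problem sizes at each level:
Level 0: 390625
Level 1: 78125
Level 2: 15625
Level 3: 3125
Level 4: 625
Level 5: 125
Level 6: 25
Level 7: 5
Level 8: 1

The root is level 0 and the size-1 base case is level 8 (the tree spans levels 0 through 8, i.e. 9 levels counting the root), so the depth is the number of divisions: log_5(390625) = 8

The recursion tree depth is log_5(390625) = 8. At each level, the problem size is divided by 5, so it takes 8 divisions to reduce to a base case of size 1. The algorithm makes 7 recursive calls at each level.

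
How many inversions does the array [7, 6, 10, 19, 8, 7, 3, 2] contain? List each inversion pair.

Finding inversions in [7, 6, 10, 19, 8, 7, 3, 2]:

(0, 1): arr[0]=7 > arr[1]=6
(0, 6): arr[0]=7 > arr[6]=3
(0, 7): arr[0]=7 > arr[7]=2
(1, 6): arr[1]=6 > arr[6]=3
(1, 7): arr[1]=6 > arr[7]=2
(2, 4): arr[2]=10 > arr[4]=8
(2, 5): arr[2]=10 > arr[5]=7
(2, 6): arr[2]=10 > arr[6]=3
(2, 7): arr[2]=10 > arr[7]=2
(3, 4): arr[3]=19 > arr[4]=8
(3, 5): arr[3]=19 > arr[5]=7
(3, 6): arr[3]=19 > arr[6]=3
(3, 7): arr[3]=19 > arr[7]=2
(4, 5): arr[4]=8 > arr[5]=7
(4, 6): arr[4]=8 > arr[6]=3
(4, 7): arr[4]=8 > arr[7]=2
(5, 6): arr[5]=7 > arr[6]=3
(5, 7): arr[5]=7 > arr[7]=2
(6, 7): arr[6]=3 > arr[7]=2

Total inversions: 19

The array has 19 inversion(s): (0,1), (0,6), (0,7), (1,6), (1,7), (2,4), (2,5), (2,6), (2,7), (3,4), (3,5), (3,6), (3,7), (4,5), (4,6), (4,7), (5,6), (5,7), (6,7). Each pair (i,j) satisfies i < j and arr[i] > arr[j].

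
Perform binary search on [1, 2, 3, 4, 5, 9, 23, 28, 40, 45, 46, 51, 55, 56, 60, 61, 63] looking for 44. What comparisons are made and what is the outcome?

Binary search for 44 in [1, 2, 3, 4, 5, 9, 23, 28, 40, 45, 46, 51, 55, 56, 60, 61, 63]:

lo=0, hi=16, mid=8, arr[mid]=40 -> 40 < 44, search right half
lo=9, hi=16, mid=12, arr[mid]=55 -> 55 > 44, search left half
lo=9, hi=11, mid=10, arr[mid]=46 -> 46 > 44, search left half
lo=9, hi=9, mid=9, arr[mid]=45 -> 45 > 44, search left half
lo=9 > hi=8, target 44 not found

Binary search determines that 44 is not in the array after 4 comparisons. The search space was exhausted without finding the target.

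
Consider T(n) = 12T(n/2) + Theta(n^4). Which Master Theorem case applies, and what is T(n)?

Master Theorem for T(n) = 12T(n/2) + O(n^4):

a = 12, b = 2, c = 4
log_b(a) = log_2(12) = 3.5850

Case 3: c = 4 > log_2(12) = 3.5850
T(n) = O(n^4) = O(n^4)

For T(n) = 12T(n/2) + O(n^4): log_2(12) = 3.5850. This is Case 3 of the Master Theorem (c > log_b(a), work dominated by root), giving O(n^4).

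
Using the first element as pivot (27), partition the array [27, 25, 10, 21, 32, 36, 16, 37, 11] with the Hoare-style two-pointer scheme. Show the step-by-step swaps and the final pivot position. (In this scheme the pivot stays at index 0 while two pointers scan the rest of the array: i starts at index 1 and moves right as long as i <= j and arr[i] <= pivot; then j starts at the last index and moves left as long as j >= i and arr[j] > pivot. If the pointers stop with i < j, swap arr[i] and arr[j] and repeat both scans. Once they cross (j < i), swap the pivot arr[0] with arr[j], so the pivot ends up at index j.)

Hoare-style two-pointer partition with pivot = 27:

Initial array: [27, 25, 10, 21, 32, 36, 16, 37, 11]

Pointers start at i = 1, j = 8.
i stops at index 4 (arr[4]=32 > 27), j stops at index 8 (arr[8]=11 <= 27): swap arr[4] and arr[8], array becomes [27, 25, 10, 21, 11, 36, 16, 37, 32]
i stops at index 5 (arr[5]=36 > 27), j stops at index 6 (arr[6]=16 <= 27): swap arr[5] and arr[6], array becomes [27, 25, 10, 21, 11, 16, 36, 37, 32]
i ends at 6, j ends at 5: the pointers have crossed (j < i), so scanning stops.

Swap pivot arr[0] with arr[5] to place pivot at position 5: [16, 25, 10, 21, 11, 27, 36, 37, 32]
Pivot position: 5

After partitioning with pivot 27, the array becomes [16, 25, 10, 21, 11, 27, 36, 37, 32]. The pivot is placed at index 5. All elements to the left of the pivot are <= 27, and all elements to the right are > 27.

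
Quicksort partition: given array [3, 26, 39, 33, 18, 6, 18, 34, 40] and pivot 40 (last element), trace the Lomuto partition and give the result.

Lomuto partition with pivot = 40:

Initial array: [3, 26, 39, 33, 18, 6, 18, 34, 40]

arr[0]=3 <= 40: swap with position 0, array becomes [3, 26, 39, 33, 18, 6, 18, 34, 40]
arr[1]=26 <= 40: swap with position 1, array becomes [3, 26, 39, 33, 18, 6, 18, 34, 40]
arr[2]=39 <= 40: swap with position 2, array becomes [3, 26, 39, 33, 18, 6, 18, 34, 40]
arr[3]=33 <= 40: swap with position 3, array becomes [3, 26, 39, 33, 18, 6, 18, 34, 40]
arr[4]=18 <= 40: swap with position 4, array becomes [3, 26, 39, 33, 18, 6, 18, 34, 40]
arr[5]=6 <= 40: swap with position 5, array becomes [3, 26, 39, 33, 18, 6, 18, 34, 40]
arr[6]=18 <= 40: swap with position 6, array becomes [3, 26, 39, 33, 18, 6, 18, 34, 40]
arr[7]=34 <= 40: swap with position 7, array becomes [3, 26, 39, 33, 18, 6, 18, 34, 40]

Place pivot at position 8: [3, 26, 39, 33, 18, 6, 18, 34, 40]
Pivot position: 8

After partitioning with pivot 40, the array becomes [3, 26, 39, 33, 18, 6, 18, 34, 40]. The pivot is placed at index 8. All elements to the left of the pivot are <= 40, and all elements to the right are > 40.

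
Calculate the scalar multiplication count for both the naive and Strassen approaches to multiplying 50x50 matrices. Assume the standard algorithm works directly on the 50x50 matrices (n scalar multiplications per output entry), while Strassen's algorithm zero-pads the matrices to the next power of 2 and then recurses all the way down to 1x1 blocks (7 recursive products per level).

Matrix multiplication for 50x50 matrices:

Strassen's algorithm requires power-of-2 dimensions. Pad 50x50 to 64x64 (next power of 2).

Standard algorithm: 50^3 = 125000 multiplications
Strassen's algorithm: 7^(log2(64)) = 7^6 = 117649 multiplications
Savings: 125000 - 117649 = 7351 multiplications

Standard: 125000 multiplications (50^3). Strassen: 117649 multiplications (7^6, after padding to 64x64). Strassen reduces 8 recursive multiplications to 7 at each level.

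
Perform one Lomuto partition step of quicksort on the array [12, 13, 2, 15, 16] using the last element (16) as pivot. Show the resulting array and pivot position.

Lomuto partition with pivot = 16:

Initial array: [12, 13, 2, 15, 16]

arr[0]=12 <= 16: swap with position 0, array becomes [12, 13, 2, 15, 16]
arr[1]=13 <= 16: swap with position 1, array becomes [12, 13, 2, 15, 16]
arr[2]=2 <= 16: swap with position 2, array becomes [12, 13, 2, 15, 16]
arr[3]=15 <= 16: swap with position 3, array becomes [12, 13, 2, 15, 16]

Place pivot at position 4: [12, 13, 2, 15, 16]
Pivot position: 4

After partitioning with pivot 16, the array becomes [12, 13, 2, 15, 16]. The pivot is placed at index 4. All elements to the left of the pivot are <= 16, and all elements to the right are > 16.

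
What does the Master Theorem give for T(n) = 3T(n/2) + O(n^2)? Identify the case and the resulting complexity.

Master Theorem for T(n) = 3T(n/2) + O(n^2):

a = 3, b = 2, c = 2
log_b(a) = log_2(3) = 1.5850

Case 3: c = 2 > log_2(3) = 1.5850
T(n) = O(n^2) = O(n^2)

For T(n) = 3T(n/2) + O(n^2): log_2(3) = 1.5850. This is Case 3 of the Master Theorem (c > log_b(a), work dominated by root), giving O(n^2).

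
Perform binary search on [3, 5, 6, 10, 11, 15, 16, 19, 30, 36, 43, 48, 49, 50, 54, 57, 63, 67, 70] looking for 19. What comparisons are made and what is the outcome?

Binary search for 19 in [3, 5, 6, 10, 11, 15, 16, 19, 30, 36, 43, 48, 49, 50, 54, 57, 63, 67, 70]:

lo=0, hi=18, mid=9, arr[mid]=36 -> 36 > 19, search left half
lo=0, hi=8, mid=4, arr[mid]=11 -> 11 < 19, search right half
lo=5, hi=8, mid=6, arr[mid]=16 -> 16 < 19, search right half
lo=7, hi=8, mid=7, arr[mid]=19 -> Found target at index 7!

Binary search finds 19 at index 7 after 4 comparisons. The search repeatedly halves the search space by comparing with the middle element.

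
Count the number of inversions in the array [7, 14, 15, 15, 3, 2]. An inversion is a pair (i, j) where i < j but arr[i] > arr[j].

Finding inversions in [7, 14, 15, 15, 3, 2]:

(0, 4): arr[0]=7 > arr[4]=3
(0, 5): arr[0]=7 > arr[5]=2
(1, 4): arr[1]=14 > arr[4]=3
(1, 5): arr[1]=14 > arr[5]=2
(2, 4): arr[2]=15 > arr[4]=3
(2, 5): arr[2]=15 > arr[5]=2
(3, 4): arr[3]=15 > arr[4]=3
(3, 5): arr[3]=15 > arr[5]=2
(4, 5): arr[4]=3 > arr[5]=2

Total inversions: 9

The array has 9 inversion(s): (0,4), (0,5), (1,4), (1,5), (2,4), (2,5), (3,4), (3,5), (4,5). Each pair (i,j) satisfies i < j and arr[i] > arr[j].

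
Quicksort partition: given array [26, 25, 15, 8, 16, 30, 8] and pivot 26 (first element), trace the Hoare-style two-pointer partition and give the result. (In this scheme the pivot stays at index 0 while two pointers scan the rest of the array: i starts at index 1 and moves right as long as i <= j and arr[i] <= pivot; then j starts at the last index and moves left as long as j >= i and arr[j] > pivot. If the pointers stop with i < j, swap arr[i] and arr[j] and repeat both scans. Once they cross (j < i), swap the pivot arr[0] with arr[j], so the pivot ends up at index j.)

Hoare-style two-pointer partition with pivot = 26:

Initial array: [26, 25, 15, 8, 16, 30, 8]

Pointers start at i = 1, j = 6.
i stops at index 5 (arr[5]=30 > 26), j stops at index 6 (arr[6]=8 <= 26): swap arr[5] and arr[6], array becomes [26, 25, 15, 8, 16, 8, 30]
i ends at 6, j ends at 5: the pointers have crossed (j < i), so scanning stops.

Swap pivot arr[0] with arr[5] to place pivot at position 5: [8, 25, 15, 8, 16, 26, 30]
Pivot position: 5

After partitioning with pivot 26, the array becomes [8, 25, 15, 8, 16, 26, 30]. The pivot is placed at index 5. All elements to the left of the pivot are <= 26, and all elements to the right are > 26.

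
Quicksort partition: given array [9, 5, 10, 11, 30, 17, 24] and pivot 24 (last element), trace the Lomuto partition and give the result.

Lomuto partition with pivot = 24:

Initial array: [9, 5, 10, 11, 30, 17, 24]

arr[0]=9 <= 24: swap with position 0, array becomes [9, 5, 10, 11, 30, 17, 24]
arr[1]=5 <= 24: swap with position 1, array becomes [9, 5, 10, 11, 30, 17, 24]
arr[2]=10 <= 24: swap with position 2, array becomes [9, 5, 10, 11, 30, 17, 24]
arr[3]=11 <= 24: swap with position 3, array becomes [9, 5, 10, 11, 30, 17, 24]
arr[4]=30 > 24: no swap
arr[5]=17 <= 24: swap with position 4, array becomes [9, 5, 10, 11, 17, 30, 24]

Place pivot at position 5: [9, 5, 10, 11, 17, 24, 30]
Pivot position: 5

After partitioning with pivot 24, the array becomes [9, 5, 10, 11, 17, 24, 30]. The pivot is placed at index 5. All elements to the left of the pivot are <= 24, and all elements to the right are > 24.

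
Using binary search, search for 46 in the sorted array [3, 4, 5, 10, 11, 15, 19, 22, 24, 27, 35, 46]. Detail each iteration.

Binary search for 46 in [3, 4, 5, 10, 11, 15, 19, 22, 24, 27, 35, 46]:

lo=0, hi=11, mid=5, arr[mid]=15 -> 15 < 46, search right half
lo=6, hi=11, mid=8, arr[mid]=24 -> 24 < 46, search right half
lo=9, hi=11, mid=10, arr[mid]=35 -> 35 < 46, search right half
lo=11, hi=11, mid=11, arr[mid]=46 -> Found target at index 11!

Binary search finds 46 at index 11 after 4 comparisons. The search repeatedly halves the search space by comparing with the middle element.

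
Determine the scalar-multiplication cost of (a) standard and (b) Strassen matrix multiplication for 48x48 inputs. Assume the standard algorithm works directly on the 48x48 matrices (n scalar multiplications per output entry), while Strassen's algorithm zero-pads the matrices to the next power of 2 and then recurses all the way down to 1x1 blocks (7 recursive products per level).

Matrix multiplication for 48x48 matrices:

Strassen's algorithm requires power-of-2 dimensions. Pad 48x48 to 64x64 (next power of 2).

Standard algorithm: 48^3 = 110592 multiplications
Strassen's algorithm: 7^(log2(64)) = 7^6 = 117649 multiplications
Difference: 110592 - 117649 = -7057 (Strassen uses MORE here due to padding overhead — for small or just-over-power-of-2 n, padding can outweigh the per-level savings)

Standard: 110592 multiplications (48^3). Strassen: 117649 multiplications (7^6, after padding to 64x64). Strassen reduces 8 recursive multiplications to 7 at each level.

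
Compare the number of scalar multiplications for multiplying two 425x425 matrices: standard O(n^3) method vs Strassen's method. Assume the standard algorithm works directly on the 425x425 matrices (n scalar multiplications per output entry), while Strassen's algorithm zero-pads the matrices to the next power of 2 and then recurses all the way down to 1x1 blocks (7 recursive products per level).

Matrix multiplication for 425x425 matrices:

Strassen's algorithm requires power-of-2 dimensions. Pad 425x425 to 512x512 (next power of 2).

Standard algorithm: 425^3 = 76765625 multiplications
Strassen's algorithm: 7^(log2(512)) = 7^9 = 40353607 multiplications
Savings: 76765625 - 40353607 = 36412018 multiplications

Standard: 76765625 multiplications (425^3). Strassen: 40353607 multiplications (7^9, after padding to 512x512). Strassen reduces 8 recursive multiplications to 7 at each level.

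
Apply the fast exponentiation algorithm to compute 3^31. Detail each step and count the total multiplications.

Computing 3^31 by squaring (build up from 3^1; each line after the first costs one multiplication):

3^1 = 3
3^2 = (3^1)^2 = 3^2 = 9
3^3 = 3 * 3^2 = 3 * 9 = 27
3^6 = (3^3)^2 = 27^2 = 729
3^7 = 3 * 3^6 = 3 * 729 = 2187
3^14 = (3^7)^2 = 2187^2 = 4782969
3^15 = 3 * 3^14 = 3 * 4782969 = 14348907
3^30 = (3^15)^2 = 14348907^2 = 205891132094649
3^31 = 3 * 3^30 = 3 * 205891132094649 = 617673396283947

Result: 617673396283947
Multiplications needed: 8 (8 lines after 3^1)

3^31 = 617673396283947. Using exponentiation by squaring, this requires 8 multiplications. The key idea: if the exponent is even, square the half-power; if odd, multiply by the base once.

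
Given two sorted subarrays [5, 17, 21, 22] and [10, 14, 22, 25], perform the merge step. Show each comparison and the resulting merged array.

Merging process:

Compare 5 vs 10: take 5 from left. Merged: [5]
Compare 17 vs 10: take 10 from right. Merged: [5, 10]
Compare 17 vs 14: take 14 from right. Merged: [5, 10, 14]
Compare 17 vs 22: take 17 from left. Merged: [5, 10, 14, 17]
Compare 21 vs 22: take 21 from left. Merged: [5, 10, 14, 17, 21]
Compare 22 vs 22: take 22 from left. Merged: [5, 10, 14, 17, 21, 22]
Append remaining from right: [22, 25]. Merged: [5, 10, 14, 17, 21, 22, 22, 25]

Final merged array: [5, 10, 14, 17, 21, 22, 22, 25]
Total comparisons: 6

The merged array is [5, 10, 14, 17, 21, 22, 22, 25], requiring 6 comparisons. The merge step runs in O(n) time where n is the total number of elements.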